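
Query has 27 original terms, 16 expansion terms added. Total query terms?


Original terms: 27
Expansion terms: 16
Total = 27 + 16 = 43

43


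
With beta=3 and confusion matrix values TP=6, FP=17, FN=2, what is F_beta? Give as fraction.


P = TP/(TP+FP) = 6/23 = 6/23
R = TP/(TP+FN) = 6/8 = 3/4
beta^2 = 3^2 = 9
(1 + beta^2) = 10
Numerator = (1+beta^2)*P*R = 45/23
Denominator = beta^2*P + R = 54/23 + 3/4 = 285/92
F_beta = 12/19

12/19


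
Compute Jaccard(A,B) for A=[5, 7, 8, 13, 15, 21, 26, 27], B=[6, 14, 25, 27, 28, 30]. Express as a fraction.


A intersect B = [27]
|A intersect B| = 1
A union B = [5, 6, 7, 8, 13, 14, 15, 21, 25, 26, 27, 28, 30]
|A union B| = 13
Jaccard = 1/13 = 1/13

1/13


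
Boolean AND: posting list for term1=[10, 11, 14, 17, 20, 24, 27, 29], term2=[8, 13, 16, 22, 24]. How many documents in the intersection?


Boolean AND: find intersection of posting lists
term1 docs: [10, 11, 14, 17, 20, 24, 27, 29]
term2 docs: [8, 13, 16, 22, 24]
Intersection: [24]
|intersection| = 1

1


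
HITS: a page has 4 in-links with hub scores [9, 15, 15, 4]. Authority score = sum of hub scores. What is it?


Authority = sum of hub scores of in-linkers
In-link 1: hub score = 9
In-link 2: hub score = 15
In-link 3: hub score = 15
In-link 4: hub score = 4
Authority = 9 + 15 + 15 + 4 = 43

43


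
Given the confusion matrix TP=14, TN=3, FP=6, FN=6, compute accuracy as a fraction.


Accuracy = (TP + TN) / (TP + TN + FP + FN)
TP + TN = 14 + 3 = 17
Total = 14 + 3 + 6 + 6 = 29
Accuracy = 17 / 29 = 17/29

17/29


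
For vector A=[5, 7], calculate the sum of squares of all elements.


|A|^2 = sum of squared components
A[0]^2 = 5^2 = 25
A[1]^2 = 7^2 = 49
Sum = 25 + 49 = 74

74


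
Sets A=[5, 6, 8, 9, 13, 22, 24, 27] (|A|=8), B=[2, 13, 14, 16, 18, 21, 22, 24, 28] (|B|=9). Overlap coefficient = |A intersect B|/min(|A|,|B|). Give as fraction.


A intersect B = [13, 22, 24]
|A intersect B| = 3
min(|A|, |B|) = min(8, 9) = 8
Overlap = 3 / 8 = 3/8

3/8


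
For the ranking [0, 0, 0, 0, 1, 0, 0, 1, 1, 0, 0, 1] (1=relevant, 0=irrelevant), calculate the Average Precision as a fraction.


Computing P@k for each relevant position:
Position 1: not relevant
Position 2: not relevant
Position 3: not relevant
Position 4: not relevant
Position 5: relevant, P@5 = 1/5 = 1/5
Position 6: not relevant
Position 7: not relevant
Position 8: relevant, P@8 = 2/8 = 1/4
Position 9: relevant, P@9 = 3/9 = 1/3
Position 10: not relevant
Position 11: not relevant
Position 12: relevant, P@12 = 4/12 = 1/3
Sum of P@k = 1/5 + 1/4 + 1/3 + 1/3 = 67/60
AP = 67/60 / 4 = 67/240

67/240


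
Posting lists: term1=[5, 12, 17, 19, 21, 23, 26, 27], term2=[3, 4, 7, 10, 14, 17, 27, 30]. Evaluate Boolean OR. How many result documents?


Boolean OR: find union of posting lists
term1 docs: [5, 12, 17, 19, 21, 23, 26, 27]
term2 docs: [3, 4, 7, 10, 14, 17, 27, 30]
Union: [3, 4, 5, 7, 10, 12, 14, 17, 19, 21, 23, 26, 27, 30]
|union| = 14

14


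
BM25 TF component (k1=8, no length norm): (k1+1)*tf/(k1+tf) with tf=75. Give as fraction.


BM25 TF component = (k1+1)*tf / (k1+tf)
k1 = 8, tf = 75
Numerator = (8+1)*75 = 675
Denominator = 8 + 75 = 83
= 675/83 = 675/83

675/83


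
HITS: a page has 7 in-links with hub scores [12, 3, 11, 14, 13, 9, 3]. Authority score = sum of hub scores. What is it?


Authority = sum of hub scores of in-linkers
In-link 1: hub score = 12
In-link 2: hub score = 3
In-link 3: hub score = 11
In-link 4: hub score = 14
In-link 5: hub score = 13
In-link 6: hub score = 9
In-link 7: hub score = 3
Authority = 12 + 3 + 11 + 14 + 13 + 9 + 3 = 65

65


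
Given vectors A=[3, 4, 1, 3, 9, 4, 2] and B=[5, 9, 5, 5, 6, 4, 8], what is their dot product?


Dot product = sum of element-wise products
A[0]*B[0] = 3*5 = 15
A[1]*B[1] = 4*9 = 36
A[2]*B[2] = 1*5 = 5
A[3]*B[3] = 3*5 = 15
A[4]*B[4] = 9*6 = 54
A[5]*B[5] = 4*4 = 16
A[6]*B[6] = 2*8 = 16
Sum = 15 + 36 + 5 + 15 + 54 + 16 + 16 = 157

157


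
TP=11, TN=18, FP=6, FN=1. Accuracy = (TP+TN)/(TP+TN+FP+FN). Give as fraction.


Accuracy = (TP + TN) / (TP + TN + FP + FN)
TP + TN = 11 + 18 = 29
Total = 11 + 18 + 6 + 1 = 36
Accuracy = 29 / 36 = 29/36

29/36


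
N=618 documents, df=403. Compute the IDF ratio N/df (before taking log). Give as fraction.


IDF ratio = N / df
= 618 / 403
= 618/403

618/403


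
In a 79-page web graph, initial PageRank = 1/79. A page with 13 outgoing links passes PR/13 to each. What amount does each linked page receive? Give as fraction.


Initial PR = 1/79 = 1/79
Outlinks = 13
Contribution per link = PR / outlinks
= 1/79 / 13
= 1/1027

1/1027


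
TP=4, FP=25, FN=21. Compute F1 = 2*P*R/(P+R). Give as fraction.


F1 = 2 * P * R / (P + R)
P = TP/(TP+FP) = 4/29 = 4/29
R = TP/(TP+FN) = 4/25 = 4/25
2 * P * R = 2 * 4/29 * 4/25 = 32/725
P + R = 4/29 + 4/25 = 216/725
F1 = 32/725 / 216/725 = 4/27

4/27


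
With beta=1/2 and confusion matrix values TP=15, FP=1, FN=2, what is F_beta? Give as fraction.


P = TP/(TP+FP) = 15/16 = 15/16
R = TP/(TP+FN) = 15/17 = 15/17
beta^2 = 1/2^2 = 1/4
(1 + beta^2) = 5/4
Numerator = (1+beta^2)*P*R = 1125/1088
Denominator = beta^2*P + R = 15/64 + 15/17 = 1215/1088
F_beta = 25/27

25/27


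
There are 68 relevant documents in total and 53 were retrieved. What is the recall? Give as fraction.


Recall = retrieved_relevant / total_relevant
= 53 / 68
= 53 / (53 + 15)
= 53/68

53/68


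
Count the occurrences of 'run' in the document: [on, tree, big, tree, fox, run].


Document has 6 words
Scanning for 'run':
Found at positions: [5]
Count = 1

1


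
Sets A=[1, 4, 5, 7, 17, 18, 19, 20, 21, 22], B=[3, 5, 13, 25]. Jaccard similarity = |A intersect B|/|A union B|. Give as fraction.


A intersect B = [5]
|A intersect B| = 1
A union B = [1, 3, 4, 5, 7, 13, 17, 18, 19, 20, 21, 22, 25]
|A union B| = 13
Jaccard = 1/13 = 1/13

1/13


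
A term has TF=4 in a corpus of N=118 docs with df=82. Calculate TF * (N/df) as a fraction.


TF * (N/df)
= 4 * (118/82)
= 4 * 59/41
= 236/41

236/41


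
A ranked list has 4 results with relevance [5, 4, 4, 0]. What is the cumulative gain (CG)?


Cumulative Gain = sum of relevance scores
Position 1: rel=5, running sum=5
Position 2: rel=4, running sum=9
Position 3: rel=4, running sum=13
Position 4: rel=0, running sum=13
CG = 13

13


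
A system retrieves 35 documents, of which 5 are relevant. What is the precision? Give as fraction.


Precision = relevant_retrieved / total_retrieved
= 5 / 35
= 5 / (5 + 30)
= 1/7

1/7


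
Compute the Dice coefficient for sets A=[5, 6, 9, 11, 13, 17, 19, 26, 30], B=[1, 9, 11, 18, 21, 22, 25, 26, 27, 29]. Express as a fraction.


A intersect B = [9, 11, 26]
|A intersect B| = 3
|A| = 9, |B| = 10
Dice = 2*3 / (9+10)
= 6 / 19 = 6/19

6/19


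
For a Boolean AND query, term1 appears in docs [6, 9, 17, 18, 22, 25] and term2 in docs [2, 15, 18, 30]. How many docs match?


Boolean AND: find intersection of posting lists
term1 docs: [6, 9, 17, 18, 22, 25]
term2 docs: [2, 15, 18, 30]
Intersection: [18]
|intersection| = 1

1


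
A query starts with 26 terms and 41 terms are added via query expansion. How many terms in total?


Original terms: 26
Expansion terms: 41
Total = 26 + 41 = 67

67


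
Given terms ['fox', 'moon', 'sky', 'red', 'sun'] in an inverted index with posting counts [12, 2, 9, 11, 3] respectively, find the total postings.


Summing posting list sizes:
'fox': 12 postings
'moon': 2 postings
'sky': 9 postings
'red': 11 postings
'sun': 3 postings
Total = 12 + 2 + 9 + 11 + 3 = 37

37


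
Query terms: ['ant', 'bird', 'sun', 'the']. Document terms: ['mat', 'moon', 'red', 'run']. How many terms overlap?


Query terms: ['ant', 'bird', 'sun', 'the']
Document terms: ['mat', 'moon', 'red', 'run']
Common terms: []
Overlap count = 0

0


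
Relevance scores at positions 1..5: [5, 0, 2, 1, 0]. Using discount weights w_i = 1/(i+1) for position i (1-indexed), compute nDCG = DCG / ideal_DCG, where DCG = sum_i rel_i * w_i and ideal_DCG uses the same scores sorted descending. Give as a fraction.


Position discount weights w_i = 1/(i+1) for i=1..5:
Weights = [1/2, 1/3, 1/4, 1/5, 1/6]
Actual relevance: [5, 0, 2, 1, 0]
DCG = 5/2 + 0/3 + 2/4 + 1/5 + 0/6 = 16/5
Ideal relevance (sorted desc): [5, 2, 1, 0, 0]
Ideal DCG = 5/2 + 2/3 + 1/4 + 0/5 + 0/6 = 41/12
nDCG = DCG / ideal_DCG = 16/5 / 41/12 = 192/205

192/205


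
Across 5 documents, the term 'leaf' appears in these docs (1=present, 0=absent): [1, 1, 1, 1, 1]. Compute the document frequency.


Checking each document for 'leaf':
Doc 1: present
Doc 2: present
Doc 3: present
Doc 4: present
Doc 5: present
df = sum of presences = 1 + 1 + 1 + 1 + 1 = 5

5


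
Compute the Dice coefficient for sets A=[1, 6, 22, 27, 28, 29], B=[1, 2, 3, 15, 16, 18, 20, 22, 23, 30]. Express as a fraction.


A intersect B = [1, 22]
|A intersect B| = 2
|A| = 6, |B| = 10
Dice = 2*2 / (6+10)
= 4 / 16 = 1/4

1/4


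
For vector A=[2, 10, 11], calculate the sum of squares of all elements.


|A|^2 = sum of squared components
A[0]^2 = 2^2 = 4
A[1]^2 = 10^2 = 100
A[2]^2 = 11^2 = 121
Sum = 4 + 100 + 121 = 225

225


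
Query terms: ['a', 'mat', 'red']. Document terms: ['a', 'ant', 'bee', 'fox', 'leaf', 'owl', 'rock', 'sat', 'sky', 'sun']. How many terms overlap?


Query terms: ['a', 'mat', 'red']
Document terms: ['a', 'ant', 'bee', 'fox', 'leaf', 'owl', 'rock', 'sat', 'sky', 'sun']
Common terms: ['a']
Overlap count = 1

1


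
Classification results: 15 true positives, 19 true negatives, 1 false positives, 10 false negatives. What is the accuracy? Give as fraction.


Accuracy = (TP + TN) / (TP + TN + FP + FN)
TP + TN = 15 + 19 = 34
Total = 15 + 19 + 1 + 10 = 45
Accuracy = 34 / 45 = 34/45

34/45


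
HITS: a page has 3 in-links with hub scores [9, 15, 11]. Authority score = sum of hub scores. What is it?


Authority = sum of hub scores of in-linkers
In-link 1: hub score = 9
In-link 2: hub score = 15
In-link 3: hub score = 11
Authority = 9 + 15 + 11 = 35

35


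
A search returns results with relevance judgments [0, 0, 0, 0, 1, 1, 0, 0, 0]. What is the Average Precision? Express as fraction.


Computing P@k for each relevant position:
Position 1: not relevant
Position 2: not relevant
Position 3: not relevant
Position 4: not relevant
Position 5: relevant, P@5 = 1/5 = 1/5
Position 6: relevant, P@6 = 2/6 = 1/3
Position 7: not relevant
Position 8: not relevant
Position 9: not relevant
Sum of P@k = 1/5 + 1/3 = 8/15
AP = 8/15 / 2 = 4/15

4/15


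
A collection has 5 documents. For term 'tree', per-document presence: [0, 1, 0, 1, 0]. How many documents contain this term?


Checking each document for 'tree':
Doc 1: absent
Doc 2: present
Doc 3: absent
Doc 4: present
Doc 5: absent
df = sum of presences = 0 + 1 + 0 + 1 + 0 = 2

2


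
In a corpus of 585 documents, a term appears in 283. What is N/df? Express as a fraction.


IDF ratio = N / df
= 585 / 283
= 585/283

585/283


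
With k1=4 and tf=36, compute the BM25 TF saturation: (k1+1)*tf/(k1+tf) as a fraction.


BM25 TF component = (k1+1)*tf / (k1+tf)
k1 = 4, tf = 36
Numerator = (4+1)*36 = 180
Denominator = 4 + 36 = 40
= 180/40 = 9/2

9/2


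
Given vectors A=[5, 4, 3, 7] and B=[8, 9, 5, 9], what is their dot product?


Dot product = sum of element-wise products
A[0]*B[0] = 5*8 = 40
A[1]*B[1] = 4*9 = 36
A[2]*B[2] = 3*5 = 15
A[3]*B[3] = 7*9 = 63
Sum = 40 + 36 + 15 + 63 = 154

154


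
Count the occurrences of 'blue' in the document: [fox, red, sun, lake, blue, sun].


Document has 6 words
Scanning for 'blue':
Found at positions: [4]
Count = 1

1


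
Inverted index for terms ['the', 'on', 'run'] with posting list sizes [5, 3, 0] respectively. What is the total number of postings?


Summing posting list sizes:
'the': 5 postings
'on': 3 postings
'run': 0 postings
Total = 5 + 3 + 0 = 8

8


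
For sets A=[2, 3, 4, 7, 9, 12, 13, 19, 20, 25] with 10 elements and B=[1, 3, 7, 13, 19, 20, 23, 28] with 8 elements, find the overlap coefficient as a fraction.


A intersect B = [3, 7, 13, 19, 20]
|A intersect B| = 5
min(|A|, |B|) = min(10, 8) = 8
Overlap = 5 / 8 = 5/8

5/8


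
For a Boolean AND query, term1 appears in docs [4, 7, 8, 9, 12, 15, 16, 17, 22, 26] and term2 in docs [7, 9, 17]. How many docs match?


Boolean AND: find intersection of posting lists
term1 docs: [4, 7, 8, 9, 12, 15, 16, 17, 22, 26]
term2 docs: [7, 9, 17]
Intersection: [7, 9, 17]
|intersection| = 3

3


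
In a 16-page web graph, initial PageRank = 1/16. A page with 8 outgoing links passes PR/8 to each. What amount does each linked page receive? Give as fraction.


Initial PR = 1/16 = 1/16
Outlinks = 8
Contribution per link = PR / outlinks
= 1/16 / 8
= 1/128

1/128


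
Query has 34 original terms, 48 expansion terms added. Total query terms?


Original terms: 34
Expansion terms: 48
Total = 34 + 48 = 82

82


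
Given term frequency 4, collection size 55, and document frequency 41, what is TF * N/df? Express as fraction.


TF * (N/df)
= 4 * (55/41)
= 4 * 55/41
= 220/41

220/41


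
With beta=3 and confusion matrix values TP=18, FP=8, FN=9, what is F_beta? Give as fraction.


P = TP/(TP+FP) = 18/26 = 9/13
R = TP/(TP+FN) = 18/27 = 2/3
beta^2 = 3^2 = 9
(1 + beta^2) = 10
Numerator = (1+beta^2)*P*R = 60/13
Denominator = beta^2*P + R = 81/13 + 2/3 = 269/39
F_beta = 180/269

180/269


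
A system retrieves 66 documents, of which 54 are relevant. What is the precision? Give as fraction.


Precision = relevant_retrieved / total_retrieved
= 54 / 66
= 54 / (54 + 12)
= 9/11

9/11


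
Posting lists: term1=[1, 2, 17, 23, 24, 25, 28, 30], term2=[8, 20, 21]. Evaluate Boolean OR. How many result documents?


Boolean OR: find union of posting lists
term1 docs: [1, 2, 17, 23, 24, 25, 28, 30]
term2 docs: [8, 20, 21]
Union: [1, 2, 8, 17, 20, 21, 23, 24, 25, 28, 30]
|union| = 11

11


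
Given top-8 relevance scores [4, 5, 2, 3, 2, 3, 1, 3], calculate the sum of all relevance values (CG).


Cumulative Gain = sum of relevance scores
Position 1: rel=4, running sum=4
Position 2: rel=5, running sum=9
Position 3: rel=2, running sum=11
Position 4: rel=3, running sum=14
Position 5: rel=2, running sum=16
Position 6: rel=3, running sum=19
Position 7: rel=1, running sum=20
Position 8: rel=3, running sum=23
CG = 23

23


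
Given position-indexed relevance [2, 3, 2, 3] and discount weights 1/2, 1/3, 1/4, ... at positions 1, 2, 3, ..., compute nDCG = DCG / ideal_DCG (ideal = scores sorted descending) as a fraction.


Position discount weights w_i = 1/(i+1) for i=1..4:
Weights = [1/2, 1/3, 1/4, 1/5]
Actual relevance: [2, 3, 2, 3]
DCG = 2/2 + 3/3 + 2/4 + 3/5 = 31/10
Ideal relevance (sorted desc): [3, 3, 2, 2]
Ideal DCG = 3/2 + 3/3 + 2/4 + 2/5 = 17/5
nDCG = DCG / ideal_DCG = 31/10 / 17/5 = 31/34

31/34


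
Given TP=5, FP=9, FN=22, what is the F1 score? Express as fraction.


F1 = 2 * P * R / (P + R)
P = TP/(TP+FP) = 5/14 = 5/14
R = TP/(TP+FN) = 5/27 = 5/27
2 * P * R = 2 * 5/14 * 5/27 = 25/189
P + R = 5/14 + 5/27 = 205/378
F1 = 25/189 / 205/378 = 10/41

10/41


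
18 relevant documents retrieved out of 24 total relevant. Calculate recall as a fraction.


Recall = retrieved_relevant / total_relevant
= 18 / 24
= 18 / (18 + 6)
= 3/4

3/4


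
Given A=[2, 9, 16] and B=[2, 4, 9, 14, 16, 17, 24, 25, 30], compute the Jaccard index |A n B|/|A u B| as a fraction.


A intersect B = [2, 9, 16]
|A intersect B| = 3
A union B = [2, 4, 9, 14, 16, 17, 24, 25, 30]
|A union B| = 9
Jaccard = 3/9 = 1/3

1/3


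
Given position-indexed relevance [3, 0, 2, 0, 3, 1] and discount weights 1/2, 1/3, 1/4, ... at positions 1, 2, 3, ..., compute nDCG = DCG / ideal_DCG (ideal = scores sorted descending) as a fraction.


Position discount weights w_i = 1/(i+1) for i=1..6:
Weights = [1/2, 1/3, 1/4, 1/5, 1/6, 1/7]
Actual relevance: [3, 0, 2, 0, 3, 1]
DCG = 3/2 + 0/3 + 2/4 + 0/5 + 3/6 + 1/7 = 37/14
Ideal relevance (sorted desc): [3, 3, 2, 1, 0, 0]
Ideal DCG = 3/2 + 3/3 + 2/4 + 1/5 + 0/6 + 0/7 = 16/5
nDCG = DCG / ideal_DCG = 37/14 / 16/5 = 185/224

185/224


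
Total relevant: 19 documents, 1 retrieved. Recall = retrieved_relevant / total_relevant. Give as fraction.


Recall = retrieved_relevant / total_relevant
= 1 / 19
= 1 / (1 + 18)
= 1/19

1/19


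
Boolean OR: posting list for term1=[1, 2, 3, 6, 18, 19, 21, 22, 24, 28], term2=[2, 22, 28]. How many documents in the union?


Boolean OR: find union of posting lists
term1 docs: [1, 2, 3, 6, 18, 19, 21, 22, 24, 28]
term2 docs: [2, 22, 28]
Union: [1, 2, 3, 6, 18, 19, 21, 22, 24, 28]
|union| = 10

10


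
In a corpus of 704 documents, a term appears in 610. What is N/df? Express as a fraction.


IDF ratio = N / df
= 704 / 610
= 352/305

352/305


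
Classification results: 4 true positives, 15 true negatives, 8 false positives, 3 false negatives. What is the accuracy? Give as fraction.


Accuracy = (TP + TN) / (TP + TN + FP + FN)
TP + TN = 4 + 15 = 19
Total = 4 + 15 + 8 + 3 = 30
Accuracy = 19 / 30 = 19/30

19/30


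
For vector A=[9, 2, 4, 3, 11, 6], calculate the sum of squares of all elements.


|A|^2 = sum of squared components
A[0]^2 = 9^2 = 81
A[1]^2 = 2^2 = 4
A[2]^2 = 4^2 = 16
A[3]^2 = 3^2 = 9
A[4]^2 = 11^2 = 121
A[5]^2 = 6^2 = 36
Sum = 81 + 4 + 16 + 9 + 121 + 36 = 267

267


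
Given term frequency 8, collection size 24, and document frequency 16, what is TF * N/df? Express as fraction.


TF * (N/df)
= 8 * (24/16)
= 8 * 3/2
= 12

12


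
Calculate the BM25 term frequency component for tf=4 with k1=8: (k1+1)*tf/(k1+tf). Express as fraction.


BM25 TF component = (k1+1)*tf / (k1+tf)
k1 = 8, tf = 4
Numerator = (8+1)*4 = 36
Denominator = 8 + 4 = 12
= 36/12 = 3

3


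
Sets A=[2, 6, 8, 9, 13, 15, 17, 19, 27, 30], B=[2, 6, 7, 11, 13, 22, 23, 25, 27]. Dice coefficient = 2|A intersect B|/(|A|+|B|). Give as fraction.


A intersect B = [2, 6, 13, 27]
|A intersect B| = 4
|A| = 10, |B| = 9
Dice = 2*4 / (10+9)
= 8 / 19 = 8/19

8/19


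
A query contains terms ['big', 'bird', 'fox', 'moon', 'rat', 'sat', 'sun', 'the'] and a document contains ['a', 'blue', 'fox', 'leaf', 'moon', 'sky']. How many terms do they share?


Query terms: ['big', 'bird', 'fox', 'moon', 'rat', 'sat', 'sun', 'the']
Document terms: ['a', 'blue', 'fox', 'leaf', 'moon', 'sky']
Common terms: ['fox', 'moon']
Overlap count = 2

2


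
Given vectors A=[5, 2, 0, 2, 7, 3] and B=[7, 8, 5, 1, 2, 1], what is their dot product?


Dot product = sum of element-wise products
A[0]*B[0] = 5*7 = 35
A[1]*B[1] = 2*8 = 16
A[2]*B[2] = 0*5 = 0
A[3]*B[3] = 2*1 = 2
A[4]*B[4] = 7*2 = 14
A[5]*B[5] = 3*1 = 3
Sum = 35 + 16 + 0 + 2 + 14 + 3 = 70

70


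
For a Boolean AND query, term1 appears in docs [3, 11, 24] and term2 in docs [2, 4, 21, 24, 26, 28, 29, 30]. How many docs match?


Boolean AND: find intersection of posting lists
term1 docs: [3, 11, 24]
term2 docs: [2, 4, 21, 24, 26, 28, 29, 30]
Intersection: [24]
|intersection| = 1

1


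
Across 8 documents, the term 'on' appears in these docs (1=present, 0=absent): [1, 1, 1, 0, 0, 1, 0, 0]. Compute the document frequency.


Checking each document for 'on':
Doc 1: present
Doc 2: present
Doc 3: present
Doc 4: absent
Doc 5: absent
Doc 6: present
Doc 7: absent
Doc 8: absent
df = sum of presences = 1 + 1 + 1 + 0 + 0 + 1 + 0 + 0 = 4

4


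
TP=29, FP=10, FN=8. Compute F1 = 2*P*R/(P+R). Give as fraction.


F1 = 2 * P * R / (P + R)
P = TP/(TP+FP) = 29/39 = 29/39
R = TP/(TP+FN) = 29/37 = 29/37
2 * P * R = 2 * 29/39 * 29/37 = 1682/1443
P + R = 29/39 + 29/37 = 2204/1443
F1 = 1682/1443 / 2204/1443 = 29/38

29/38


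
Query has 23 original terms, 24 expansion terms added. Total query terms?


Original terms: 23
Expansion terms: 24
Total = 23 + 24 = 47

47


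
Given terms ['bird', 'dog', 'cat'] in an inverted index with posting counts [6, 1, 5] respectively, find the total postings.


Summing posting list sizes:
'bird': 6 postings
'dog': 1 postings
'cat': 5 postings
Total = 6 + 1 + 5 = 12

12


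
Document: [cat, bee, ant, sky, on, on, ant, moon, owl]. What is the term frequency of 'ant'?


Document has 9 words
Scanning for 'ant':
Found at positions: [2, 6]
Count = 2

2


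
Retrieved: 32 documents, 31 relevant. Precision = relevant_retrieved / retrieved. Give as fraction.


Precision = relevant_retrieved / total_retrieved
= 31 / 32
= 31 / (31 + 1)
= 31/32

31/32


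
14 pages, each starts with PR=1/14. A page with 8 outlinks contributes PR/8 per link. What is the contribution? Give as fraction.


Initial PR = 1/14 = 1/14
Outlinks = 8
Contribution per link = PR / outlinks
= 1/14 / 8
= 1/112

1/112


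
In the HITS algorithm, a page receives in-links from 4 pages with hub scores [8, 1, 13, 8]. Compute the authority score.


Authority = sum of hub scores of in-linkers
In-link 1: hub score = 8
In-link 2: hub score = 1
In-link 3: hub score = 13
In-link 4: hub score = 8
Authority = 8 + 1 + 13 + 8 = 30

30


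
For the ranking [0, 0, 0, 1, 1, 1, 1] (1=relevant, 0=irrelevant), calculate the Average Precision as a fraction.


Computing P@k for each relevant position:
Position 1: not relevant
Position 2: not relevant
Position 3: not relevant
Position 4: relevant, P@4 = 1/4 = 1/4
Position 5: relevant, P@5 = 2/5 = 2/5
Position 6: relevant, P@6 = 3/6 = 1/2
Position 7: relevant, P@7 = 4/7 = 4/7
Sum of P@k = 1/4 + 2/5 + 1/2 + 4/7 = 241/140
AP = 241/140 / 4 = 241/560

241/560


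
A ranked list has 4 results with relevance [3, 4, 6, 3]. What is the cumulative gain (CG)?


Cumulative Gain = sum of relevance scores
Position 1: rel=3, running sum=3
Position 2: rel=4, running sum=7
Position 3: rel=6, running sum=13
Position 4: rel=3, running sum=16
CG = 16

16


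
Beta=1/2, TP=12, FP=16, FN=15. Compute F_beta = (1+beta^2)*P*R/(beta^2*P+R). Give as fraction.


P = TP/(TP+FP) = 12/28 = 3/7
R = TP/(TP+FN) = 12/27 = 4/9
beta^2 = 1/2^2 = 1/4
(1 + beta^2) = 5/4
Numerator = (1+beta^2)*P*R = 5/21
Denominator = beta^2*P + R = 3/28 + 4/9 = 139/252
F_beta = 60/139

60/139


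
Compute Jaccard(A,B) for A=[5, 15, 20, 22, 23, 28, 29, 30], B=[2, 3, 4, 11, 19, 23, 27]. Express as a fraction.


A intersect B = [23]
|A intersect B| = 1
A union B = [2, 3, 4, 5, 11, 15, 19, 20, 22, 23, 27, 28, 29, 30]
|A union B| = 14
Jaccard = 1/14 = 1/14

1/14


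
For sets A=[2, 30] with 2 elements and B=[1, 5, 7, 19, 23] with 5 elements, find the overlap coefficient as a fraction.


A intersect B = []
|A intersect B| = 0
min(|A|, |B|) = min(2, 5) = 2
Overlap = 0 / 2 = 0

0


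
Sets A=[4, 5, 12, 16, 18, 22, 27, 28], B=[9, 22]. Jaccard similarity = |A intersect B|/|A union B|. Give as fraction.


A intersect B = [22]
|A intersect B| = 1
A union B = [4, 5, 9, 12, 16, 18, 22, 27, 28]
|A union B| = 9
Jaccard = 1/9 = 1/9

1/9


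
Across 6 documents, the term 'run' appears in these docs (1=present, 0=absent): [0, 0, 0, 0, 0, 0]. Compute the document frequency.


Checking each document for 'run':
Doc 1: absent
Doc 2: absent
Doc 3: absent
Doc 4: absent
Doc 5: absent
Doc 6: absent
df = sum of presences = 0 + 0 + 0 + 0 + 0 + 0 = 0

0


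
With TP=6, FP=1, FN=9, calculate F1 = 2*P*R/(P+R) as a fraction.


F1 = 2 * P * R / (P + R)
P = TP/(TP+FP) = 6/7 = 6/7
R = TP/(TP+FN) = 6/15 = 2/5
2 * P * R = 2 * 6/7 * 2/5 = 24/35
P + R = 6/7 + 2/5 = 44/35
F1 = 24/35 / 44/35 = 6/11

6/11


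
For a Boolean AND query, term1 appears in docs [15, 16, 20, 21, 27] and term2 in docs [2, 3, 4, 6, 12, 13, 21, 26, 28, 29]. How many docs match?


Boolean AND: find intersection of posting lists
term1 docs: [15, 16, 20, 21, 27]
term2 docs: [2, 3, 4, 6, 12, 13, 21, 26, 28, 29]
Intersection: [21]
|intersection| = 1

1


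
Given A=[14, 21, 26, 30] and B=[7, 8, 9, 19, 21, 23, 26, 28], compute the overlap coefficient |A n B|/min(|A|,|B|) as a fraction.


A intersect B = [21, 26]
|A intersect B| = 2
min(|A|, |B|) = min(4, 8) = 4
Overlap = 2 / 4 = 1/2

1/2


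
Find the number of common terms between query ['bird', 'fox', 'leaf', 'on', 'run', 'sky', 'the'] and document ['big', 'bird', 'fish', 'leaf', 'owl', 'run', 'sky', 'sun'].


Query terms: ['bird', 'fox', 'leaf', 'on', 'run', 'sky', 'the']
Document terms: ['big', 'bird', 'fish', 'leaf', 'owl', 'run', 'sky', 'sun']
Common terms: ['bird', 'leaf', 'run', 'sky']
Overlap count = 4

4


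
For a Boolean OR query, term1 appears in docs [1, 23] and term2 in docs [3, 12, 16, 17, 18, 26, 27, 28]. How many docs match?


Boolean OR: find union of posting lists
term1 docs: [1, 23]
term2 docs: [3, 12, 16, 17, 18, 26, 27, 28]
Union: [1, 3, 12, 16, 17, 18, 23, 26, 27, 28]
|union| = 10

10


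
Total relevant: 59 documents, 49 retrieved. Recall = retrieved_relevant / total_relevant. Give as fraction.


Recall = retrieved_relevant / total_relevant
= 49 / 59
= 49 / (49 + 10)
= 49/59

49/59


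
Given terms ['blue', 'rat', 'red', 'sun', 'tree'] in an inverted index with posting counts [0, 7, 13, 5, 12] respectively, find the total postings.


Summing posting list sizes:
'blue': 0 postings
'rat': 7 postings
'red': 13 postings
'sun': 5 postings
'tree': 12 postings
Total = 0 + 7 + 13 + 5 + 12 = 37

37


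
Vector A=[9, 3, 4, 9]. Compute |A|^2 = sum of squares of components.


|A|^2 = sum of squared components
A[0]^2 = 9^2 = 81
A[1]^2 = 3^2 = 9
A[2]^2 = 4^2 = 16
A[3]^2 = 9^2 = 81
Sum = 81 + 9 + 16 + 81 = 187

187


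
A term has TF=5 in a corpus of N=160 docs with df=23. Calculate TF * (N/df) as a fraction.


TF * (N/df)
= 5 * (160/23)
= 5 * 160/23
= 800/23

800/23


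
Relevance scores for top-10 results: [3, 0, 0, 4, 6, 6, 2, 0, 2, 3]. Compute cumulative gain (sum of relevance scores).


Cumulative Gain = sum of relevance scores
Position 1: rel=3, running sum=3
Position 2: rel=0, running sum=3
Position 3: rel=0, running sum=3
Position 4: rel=4, running sum=7
Position 5: rel=6, running sum=13
Position 6: rel=6, running sum=19
Position 7: rel=2, running sum=21
Position 8: rel=0, running sum=21
Position 9: rel=2, running sum=23
Position 10: rel=3, running sum=26
CG = 26

26


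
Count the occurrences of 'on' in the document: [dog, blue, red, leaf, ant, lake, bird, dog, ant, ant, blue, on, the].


Document has 13 words
Scanning for 'on':
Found at positions: [11]
Count = 1

1


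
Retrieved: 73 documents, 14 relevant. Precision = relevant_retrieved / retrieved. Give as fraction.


Precision = relevant_retrieved / total_retrieved
= 14 / 73
= 14 / (14 + 59)
= 14/73

14/73


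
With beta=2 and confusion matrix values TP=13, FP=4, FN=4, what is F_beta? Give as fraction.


P = TP/(TP+FP) = 13/17 = 13/17
R = TP/(TP+FN) = 13/17 = 13/17
beta^2 = 2^2 = 4
(1 + beta^2) = 5
Numerator = (1+beta^2)*P*R = 845/289
Denominator = beta^2*P + R = 52/17 + 13/17 = 65/17
F_beta = 13/17

13/17


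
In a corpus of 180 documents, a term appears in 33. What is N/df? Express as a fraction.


IDF ratio = N / df
= 180 / 33
= 60/11

60/11


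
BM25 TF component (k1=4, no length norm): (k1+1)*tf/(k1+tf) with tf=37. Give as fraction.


BM25 TF component = (k1+1)*tf / (k1+tf)
k1 = 4, tf = 37
Numerator = (4+1)*37 = 185
Denominator = 4 + 37 = 41
= 185/41 = 185/41

185/41


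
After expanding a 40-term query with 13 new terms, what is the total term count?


Original terms: 40
Expansion terms: 13
Total = 40 + 13 = 53

53


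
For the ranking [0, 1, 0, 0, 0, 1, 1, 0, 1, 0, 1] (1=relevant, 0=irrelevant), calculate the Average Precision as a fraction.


Computing P@k for each relevant position:
Position 1: not relevant
Position 2: relevant, P@2 = 1/2 = 1/2
Position 3: not relevant
Position 4: not relevant
Position 5: not relevant
Position 6: relevant, P@6 = 2/6 = 1/3
Position 7: relevant, P@7 = 3/7 = 3/7
Position 8: not relevant
Position 9: relevant, P@9 = 4/9 = 4/9
Position 10: not relevant
Position 11: relevant, P@11 = 5/11 = 5/11
Sum of P@k = 1/2 + 1/3 + 3/7 + 4/9 + 5/11 = 2995/1386
AP = 2995/1386 / 5 = 599/1386

599/1386


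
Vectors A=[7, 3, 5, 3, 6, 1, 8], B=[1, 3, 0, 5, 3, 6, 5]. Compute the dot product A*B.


Dot product = sum of element-wise products
A[0]*B[0] = 7*1 = 7
A[1]*B[1] = 3*3 = 9
A[2]*B[2] = 5*0 = 0
A[3]*B[3] = 3*5 = 15
A[4]*B[4] = 6*3 = 18
A[5]*B[5] = 1*6 = 6
A[6]*B[6] = 8*5 = 40
Sum = 7 + 9 + 0 + 15 + 18 + 6 + 40 = 95

95


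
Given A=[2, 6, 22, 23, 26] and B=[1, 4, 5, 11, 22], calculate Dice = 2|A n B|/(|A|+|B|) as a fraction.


A intersect B = [22]
|A intersect B| = 1
|A| = 5, |B| = 5
Dice = 2*1 / (5+5)
= 2 / 10 = 1/5

1/5


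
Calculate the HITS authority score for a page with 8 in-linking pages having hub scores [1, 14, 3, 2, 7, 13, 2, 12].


Authority = sum of hub scores of in-linkers
In-link 1: hub score = 1
In-link 2: hub score = 14
In-link 3: hub score = 3
In-link 4: hub score = 2
In-link 5: hub score = 7
In-link 6: hub score = 13
In-link 7: hub score = 2
In-link 8: hub score = 12
Authority = 1 + 14 + 3 + 2 + 7 + 13 + 2 + 12 = 54

54


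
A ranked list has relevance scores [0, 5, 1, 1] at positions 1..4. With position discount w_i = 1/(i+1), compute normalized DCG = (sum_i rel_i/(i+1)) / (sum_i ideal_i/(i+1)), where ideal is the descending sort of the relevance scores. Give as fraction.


Position discount weights w_i = 1/(i+1) for i=1..4:
Weights = [1/2, 1/3, 1/4, 1/5]
Actual relevance: [0, 5, 1, 1]
DCG = 0/2 + 5/3 + 1/4 + 1/5 = 127/60
Ideal relevance (sorted desc): [5, 1, 1, 0]
Ideal DCG = 5/2 + 1/3 + 1/4 + 0/5 = 37/12
nDCG = DCG / ideal_DCG = 127/60 / 37/12 = 127/185

127/185


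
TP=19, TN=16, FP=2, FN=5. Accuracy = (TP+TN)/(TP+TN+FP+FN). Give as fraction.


Accuracy = (TP + TN) / (TP + TN + FP + FN)
TP + TN = 19 + 16 = 35
Total = 19 + 16 + 2 + 5 = 42
Accuracy = 35 / 42 = 5/6

5/6


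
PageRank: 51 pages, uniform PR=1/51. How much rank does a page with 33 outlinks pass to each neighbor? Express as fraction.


Initial PR = 1/51 = 1/51
Outlinks = 33
Contribution per link = PR / outlinks
= 1/51 / 33
= 1/1683

1/1683


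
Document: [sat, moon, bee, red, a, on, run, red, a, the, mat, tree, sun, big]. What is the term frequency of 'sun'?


Document has 14 words
Scanning for 'sun':
Found at positions: [12]
Count = 1

1


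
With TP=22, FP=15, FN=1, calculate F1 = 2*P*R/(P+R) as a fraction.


F1 = 2 * P * R / (P + R)
P = TP/(TP+FP) = 22/37 = 22/37
R = TP/(TP+FN) = 22/23 = 22/23
2 * P * R = 2 * 22/37 * 22/23 = 968/851
P + R = 22/37 + 22/23 = 1320/851
F1 = 968/851 / 1320/851 = 11/15

11/15


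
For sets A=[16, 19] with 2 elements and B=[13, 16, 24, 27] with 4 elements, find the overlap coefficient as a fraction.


A intersect B = [16]
|A intersect B| = 1
min(|A|, |B|) = min(2, 4) = 2
Overlap = 1 / 2 = 1/2

1/2


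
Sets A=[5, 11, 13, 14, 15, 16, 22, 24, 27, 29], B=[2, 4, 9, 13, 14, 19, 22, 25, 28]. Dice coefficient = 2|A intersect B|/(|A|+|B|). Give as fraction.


A intersect B = [13, 14, 22]
|A intersect B| = 3
|A| = 10, |B| = 9
Dice = 2*3 / (10+9)
= 6 / 19 = 6/19

6/19


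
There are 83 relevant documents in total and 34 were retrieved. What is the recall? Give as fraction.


Recall = retrieved_relevant / total_relevant
= 34 / 83
= 34 / (34 + 49)
= 34/83

34/83


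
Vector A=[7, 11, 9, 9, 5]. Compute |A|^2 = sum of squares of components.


|A|^2 = sum of squared components
A[0]^2 = 7^2 = 49
A[1]^2 = 11^2 = 121
A[2]^2 = 9^2 = 81
A[3]^2 = 9^2 = 81
A[4]^2 = 5^2 = 25
Sum = 49 + 121 + 81 + 81 + 25 = 357

357


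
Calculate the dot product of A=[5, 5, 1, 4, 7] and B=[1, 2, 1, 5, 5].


Dot product = sum of element-wise products
A[0]*B[0] = 5*1 = 5
A[1]*B[1] = 5*2 = 10
A[2]*B[2] = 1*1 = 1
A[3]*B[3] = 4*5 = 20
A[4]*B[4] = 7*5 = 35
Sum = 5 + 10 + 1 + 20 + 35 = 71

71


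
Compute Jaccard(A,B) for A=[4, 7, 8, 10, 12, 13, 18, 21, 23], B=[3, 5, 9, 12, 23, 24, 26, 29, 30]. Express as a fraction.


A intersect B = [12, 23]
|A intersect B| = 2
A union B = [3, 4, 5, 7, 8, 9, 10, 12, 13, 18, 21, 23, 24, 26, 29, 30]
|A union B| = 16
Jaccard = 2/16 = 1/8

1/8


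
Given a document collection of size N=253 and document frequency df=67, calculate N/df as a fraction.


IDF ratio = N / df
= 253 / 67
= 253/67

253/67


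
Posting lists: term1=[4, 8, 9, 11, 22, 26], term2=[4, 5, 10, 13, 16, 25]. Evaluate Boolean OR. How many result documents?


Boolean OR: find union of posting lists
term1 docs: [4, 8, 9, 11, 22, 26]
term2 docs: [4, 5, 10, 13, 16, 25]
Union: [4, 5, 8, 9, 10, 11, 13, 16, 22, 25, 26]
|union| = 11

11


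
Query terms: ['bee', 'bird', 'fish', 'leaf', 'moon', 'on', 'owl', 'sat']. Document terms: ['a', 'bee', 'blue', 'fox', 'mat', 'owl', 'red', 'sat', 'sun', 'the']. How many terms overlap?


Query terms: ['bee', 'bird', 'fish', 'leaf', 'moon', 'on', 'owl', 'sat']
Document terms: ['a', 'bee', 'blue', 'fox', 'mat', 'owl', 'red', 'sat', 'sun', 'the']
Common terms: ['bee', 'owl', 'sat']
Overlap count = 3

3


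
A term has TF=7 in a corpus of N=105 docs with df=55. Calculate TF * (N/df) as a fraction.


TF * (N/df)
= 7 * (105/55)
= 7 * 21/11
= 147/11

147/11


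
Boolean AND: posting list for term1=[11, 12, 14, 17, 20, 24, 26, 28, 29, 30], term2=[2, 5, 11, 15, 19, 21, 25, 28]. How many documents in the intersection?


Boolean AND: find intersection of posting lists
term1 docs: [11, 12, 14, 17, 20, 24, 26, 28, 29, 30]
term2 docs: [2, 5, 11, 15, 19, 21, 25, 28]
Intersection: [11, 28]
|intersection| = 2

2


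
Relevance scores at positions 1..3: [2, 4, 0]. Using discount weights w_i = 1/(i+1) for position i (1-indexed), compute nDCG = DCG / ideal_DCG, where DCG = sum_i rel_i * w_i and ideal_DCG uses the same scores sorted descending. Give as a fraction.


Position discount weights w_i = 1/(i+1) for i=1..3:
Weights = [1/2, 1/3, 1/4]
Actual relevance: [2, 4, 0]
DCG = 2/2 + 4/3 + 0/4 = 7/3
Ideal relevance (sorted desc): [4, 2, 0]
Ideal DCG = 4/2 + 2/3 + 0/4 = 8/3
nDCG = DCG / ideal_DCG = 7/3 / 8/3 = 7/8

7/8


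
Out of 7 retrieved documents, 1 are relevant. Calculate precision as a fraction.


Precision = relevant_retrieved / total_retrieved
= 1 / 7
= 1 / (1 + 6)
= 1/7

1/7


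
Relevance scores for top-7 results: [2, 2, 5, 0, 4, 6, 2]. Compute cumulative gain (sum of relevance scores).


Cumulative Gain = sum of relevance scores
Position 1: rel=2, running sum=2
Position 2: rel=2, running sum=4
Position 3: rel=5, running sum=9
Position 4: rel=0, running sum=9
Position 5: rel=4, running sum=13
Position 6: rel=6, running sum=19
Position 7: rel=2, running sum=21
CG = 21

21


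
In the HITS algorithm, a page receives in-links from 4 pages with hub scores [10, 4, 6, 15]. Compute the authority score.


Authority = sum of hub scores of in-linkers
In-link 1: hub score = 10
In-link 2: hub score = 4
In-link 3: hub score = 6
In-link 4: hub score = 15
Authority = 10 + 4 + 6 + 15 = 35

35


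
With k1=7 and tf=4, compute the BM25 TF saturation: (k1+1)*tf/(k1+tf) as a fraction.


BM25 TF component = (k1+1)*tf / (k1+tf)
k1 = 7, tf = 4
Numerator = (7+1)*4 = 32
Denominator = 7 + 4 = 11
= 32/11 = 32/11

32/11


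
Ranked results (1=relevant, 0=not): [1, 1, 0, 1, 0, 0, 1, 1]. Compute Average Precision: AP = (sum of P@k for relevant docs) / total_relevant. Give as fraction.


Computing P@k for each relevant position:
Position 1: relevant, P@1 = 1/1 = 1
Position 2: relevant, P@2 = 2/2 = 1
Position 3: not relevant
Position 4: relevant, P@4 = 3/4 = 3/4
Position 5: not relevant
Position 6: not relevant
Position 7: relevant, P@7 = 4/7 = 4/7
Position 8: relevant, P@8 = 5/8 = 5/8
Sum of P@k = 1 + 1 + 3/4 + 4/7 + 5/8 = 221/56
AP = 221/56 / 5 = 221/280

221/280


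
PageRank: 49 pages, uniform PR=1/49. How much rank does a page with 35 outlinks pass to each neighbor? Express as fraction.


Initial PR = 1/49 = 1/49
Outlinks = 35
Contribution per link = PR / outlinks
= 1/49 / 35
= 1/1715

1/1715


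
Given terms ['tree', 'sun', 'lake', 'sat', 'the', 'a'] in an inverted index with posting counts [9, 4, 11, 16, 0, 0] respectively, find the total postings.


Summing posting list sizes:
'tree': 9 postings
'sun': 4 postings
'lake': 11 postings
'sat': 16 postings
'the': 0 postings
'a': 0 postings
Total = 9 + 4 + 11 + 16 + 0 + 0 = 40

40


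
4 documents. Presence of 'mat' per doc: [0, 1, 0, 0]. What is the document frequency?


Checking each document for 'mat':
Doc 1: absent
Doc 2: present
Doc 3: absent
Doc 4: absent
df = sum of presences = 0 + 1 + 0 + 0 = 1

1


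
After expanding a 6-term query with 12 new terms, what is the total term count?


Original terms: 6
Expansion terms: 12
Total = 6 + 12 = 18

18


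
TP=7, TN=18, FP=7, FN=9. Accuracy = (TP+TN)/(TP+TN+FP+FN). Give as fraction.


Accuracy = (TP + TN) / (TP + TN + FP + FN)
TP + TN = 7 + 18 = 25
Total = 7 + 18 + 7 + 9 = 41
Accuracy = 25 / 41 = 25/41

25/41


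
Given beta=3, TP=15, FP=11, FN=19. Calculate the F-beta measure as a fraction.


P = TP/(TP+FP) = 15/26 = 15/26
R = TP/(TP+FN) = 15/34 = 15/34
beta^2 = 3^2 = 9
(1 + beta^2) = 10
Numerator = (1+beta^2)*P*R = 1125/442
Denominator = beta^2*P + R = 135/26 + 15/34 = 1245/221
F_beta = 75/166

75/166


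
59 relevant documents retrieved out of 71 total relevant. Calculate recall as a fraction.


Recall = retrieved_relevant / total_relevant
= 59 / 71
= 59 / (59 + 12)
= 59/71

59/71


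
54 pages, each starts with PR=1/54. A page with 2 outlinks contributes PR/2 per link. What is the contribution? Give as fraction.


Initial PR = 1/54 = 1/54
Outlinks = 2
Contribution per link = PR / outlinks
= 1/54 / 2
= 1/108

1/108


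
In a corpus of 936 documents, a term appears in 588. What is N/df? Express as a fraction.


IDF ratio = N / df
= 936 / 588
= 78/49

78/49


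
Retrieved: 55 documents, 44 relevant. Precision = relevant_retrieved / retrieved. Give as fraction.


Precision = relevant_retrieved / total_retrieved
= 44 / 55
= 44 / (44 + 11)
= 4/5

4/5


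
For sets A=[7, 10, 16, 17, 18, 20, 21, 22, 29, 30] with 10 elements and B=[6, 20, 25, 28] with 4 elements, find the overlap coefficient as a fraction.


A intersect B = [20]
|A intersect B| = 1
min(|A|, |B|) = min(10, 4) = 4
Overlap = 1 / 4 = 1/4

1/4


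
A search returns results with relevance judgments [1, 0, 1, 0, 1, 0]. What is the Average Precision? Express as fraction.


Computing P@k for each relevant position:
Position 1: relevant, P@1 = 1/1 = 1
Position 2: not relevant
Position 3: relevant, P@3 = 2/3 = 2/3
Position 4: not relevant
Position 5: relevant, P@5 = 3/5 = 3/5
Position 6: not relevant
Sum of P@k = 1 + 2/3 + 3/5 = 34/15
AP = 34/15 / 3 = 34/45

34/45


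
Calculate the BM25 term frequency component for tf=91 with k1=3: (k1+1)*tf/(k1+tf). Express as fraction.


BM25 TF component = (k1+1)*tf / (k1+tf)
k1 = 3, tf = 91
Numerator = (3+1)*91 = 364
Denominator = 3 + 91 = 94
= 364/94 = 182/47

182/47


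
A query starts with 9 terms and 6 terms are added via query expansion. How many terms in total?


Original terms: 9
Expansion terms: 6
Total = 9 + 6 = 15

15


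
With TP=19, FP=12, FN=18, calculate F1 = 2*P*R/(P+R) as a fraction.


F1 = 2 * P * R / (P + R)
P = TP/(TP+FP) = 19/31 = 19/31
R = TP/(TP+FN) = 19/37 = 19/37
2 * P * R = 2 * 19/31 * 19/37 = 722/1147
P + R = 19/31 + 19/37 = 1292/1147
F1 = 722/1147 / 1292/1147 = 19/34

19/34


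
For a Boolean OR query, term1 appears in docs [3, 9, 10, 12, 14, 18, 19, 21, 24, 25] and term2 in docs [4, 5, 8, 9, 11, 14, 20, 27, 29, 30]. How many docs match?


Boolean OR: find union of posting lists
term1 docs: [3, 9, 10, 12, 14, 18, 19, 21, 24, 25]
term2 docs: [4, 5, 8, 9, 11, 14, 20, 27, 29, 30]
Union: [3, 4, 5, 8, 9, 10, 11, 12, 14, 18, 19, 20, 21, 24, 25, 27, 29, 30]
|union| = 18

18


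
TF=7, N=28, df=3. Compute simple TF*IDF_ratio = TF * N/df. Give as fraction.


TF * (N/df)
= 7 * (28/3)
= 7 * 28/3
= 196/3

196/3


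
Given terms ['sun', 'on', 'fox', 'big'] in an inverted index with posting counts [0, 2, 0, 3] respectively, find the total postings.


Summing posting list sizes:
'sun': 0 postings
'on': 2 postings
'fox': 0 postings
'big': 3 postings
Total = 0 + 2 + 0 + 3 = 5

5
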